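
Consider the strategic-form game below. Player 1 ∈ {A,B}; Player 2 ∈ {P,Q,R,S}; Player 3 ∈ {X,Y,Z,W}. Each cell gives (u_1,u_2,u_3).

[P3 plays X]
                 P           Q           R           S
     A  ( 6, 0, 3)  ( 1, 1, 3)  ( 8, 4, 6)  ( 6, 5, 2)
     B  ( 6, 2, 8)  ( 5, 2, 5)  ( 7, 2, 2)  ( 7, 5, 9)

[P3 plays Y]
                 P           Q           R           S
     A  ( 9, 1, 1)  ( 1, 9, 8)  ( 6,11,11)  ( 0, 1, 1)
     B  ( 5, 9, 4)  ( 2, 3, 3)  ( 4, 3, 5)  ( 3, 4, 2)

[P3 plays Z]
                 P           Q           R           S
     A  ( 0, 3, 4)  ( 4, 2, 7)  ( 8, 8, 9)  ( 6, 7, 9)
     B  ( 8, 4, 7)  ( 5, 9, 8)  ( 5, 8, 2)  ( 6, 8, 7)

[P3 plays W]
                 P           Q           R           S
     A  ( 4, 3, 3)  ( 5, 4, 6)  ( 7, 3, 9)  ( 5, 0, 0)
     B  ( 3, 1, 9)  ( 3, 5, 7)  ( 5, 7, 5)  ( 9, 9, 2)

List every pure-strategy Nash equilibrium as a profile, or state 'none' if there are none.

(A,P,X): not NE [P2→S gives 5>0; P3→Z gives 4>3]
(A,P,Y): not NE [P2→R gives 11>1; P3→Z gives 4>1]
(A,P,Z): not NE [P1→B gives 8>0; P2→R gives 8>3]
(A,P,W): not NE [P2→Q gives 4>3; P3→Z gives 4>3]
(A,Q,X): not NE [P1→B gives 5>1; P2→S gives 5>1; P3→Y gives 8>3]
(A,Q,Y): not NE [P1→B gives 2>1; P2→R gives 11>9]
(A,Q,Z): not NE [P1→B gives 5>4; P2→R gives 8>2; P3→Y gives 8>7]
(A,Q,W): not NE [P3→Y gives 8>6]
(A,R,X): not NE [P2→S gives 5>4; P3→Y gives 11>6]
(A,R,Y): NE
(A,R,Z): not NE [P3→Y gives 11>9]
(A,R,W): not NE [P2→Q gives 4>3; P3→Y gives 11>9]
(A,S,X): not NE [P1→B gives 7>6; P3→Z gives 9>2]
(A,S,Y): not NE [P1→B gives 3>0; P2→R gives 11>1; P3→Z gives 9>1]
(A,S,Z): not NE [P2→R gives 8>7]
(A,S,W): not NE [P1→B gives 9>5; P2→Q gives 4>0; P3→Z gives 9>0]
(B,P,X): not NE [P2→S gives 5>2; P3→W gives 9>8]
(B,P,Y): not NE [P1→A gives 9>5; P3→W gives 9>4]
(B,P,Z): not NE [P2→Q gives 9>4; P3→W gives 9>7]
(B,P,W): not NE [P1→A gives 4>3; P2→S gives 9>1]
(B,Q,X): not NE [P2→S gives 5>2; P3→Z gives 8>5]
(B,Q,Y): not NE [P2→P gives 9>3; P3→Z gives 8>3]
(B,Q,Z): NE
(B,Q,W): not NE [P1→A gives 5>3; P2→S gives 9>5; P3→Z gives 8>7]
(B,R,X): not NE [P1→A gives 8>7; P2→S gives 5>2; P3→W gives 5>2]
(B,R,Y): not NE [P1→A gives 6>4; P2→P gives 9>3]
(B,R,Z): not NE [P1→A gives 8>5; P2→Q gives 9>8; P3→W gives 5>2]
(B,R,W): not NE [P1→A gives 7>5; P2→S gives 9>7]
(B,S,X): NE
(B,S,Y): not NE [P2→P gives 9>4; P3→X gives 9>2]
(B,S,Z): not NE [P2→Q gives 9>8; P3→X gives 9>7]
(B,S,W): not NE [P3→X gives 9>2]

NE set: (A,R,Y), (B,Q,Z), (B,S,X)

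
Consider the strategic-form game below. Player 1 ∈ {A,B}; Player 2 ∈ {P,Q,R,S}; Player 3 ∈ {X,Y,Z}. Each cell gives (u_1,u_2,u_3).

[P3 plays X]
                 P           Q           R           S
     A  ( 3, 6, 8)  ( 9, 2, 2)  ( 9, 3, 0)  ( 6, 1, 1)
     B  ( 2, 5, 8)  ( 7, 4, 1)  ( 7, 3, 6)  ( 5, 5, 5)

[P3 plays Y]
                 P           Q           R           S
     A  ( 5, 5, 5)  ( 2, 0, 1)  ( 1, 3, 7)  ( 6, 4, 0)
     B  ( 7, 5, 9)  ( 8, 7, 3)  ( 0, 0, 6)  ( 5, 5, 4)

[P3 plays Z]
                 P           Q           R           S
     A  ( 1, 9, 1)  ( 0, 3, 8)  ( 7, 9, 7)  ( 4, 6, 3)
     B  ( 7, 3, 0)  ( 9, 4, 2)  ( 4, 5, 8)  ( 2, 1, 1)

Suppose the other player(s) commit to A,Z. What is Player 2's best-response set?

u_2(P vs A,Z) = 9
u_2(Q vs A,Z) = 3
u_2(R vs A,Z) = 9
u_2(S vs A,Z) = 6
max payoff 9 at {P,R}

argmax u_2 = {P,R}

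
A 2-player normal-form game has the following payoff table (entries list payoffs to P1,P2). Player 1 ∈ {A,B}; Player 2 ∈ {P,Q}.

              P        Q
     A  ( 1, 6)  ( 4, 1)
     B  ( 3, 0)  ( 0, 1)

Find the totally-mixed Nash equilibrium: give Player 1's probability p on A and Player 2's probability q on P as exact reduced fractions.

P1 indiff ⇒ q·1+(1-q)·4 = q·3+(1-q)·0 ⇒ q(-2) = (1-q)(-4) ⇒ q = 2/3
P2 indiff ⇒ p·6+(1-p)·0 = p·1+(1-p)·1 ⇒ p(5) = (1-p)(1) ⇒ p = 1/6

P1 mixes 1/6 on A; P2 mixes 2/3 on P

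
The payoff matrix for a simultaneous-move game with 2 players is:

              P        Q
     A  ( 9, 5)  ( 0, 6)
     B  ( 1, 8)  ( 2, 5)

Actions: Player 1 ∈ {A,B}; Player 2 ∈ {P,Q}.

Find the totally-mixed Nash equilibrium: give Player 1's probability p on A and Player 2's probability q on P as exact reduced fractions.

P1 indiff ⇒ q·9+(1-q)·0 = q·1+(1-q)·2 ⇒ q(8) = (1-q)(2) ⇒ q = 1/5
P2 indiff ⇒ p·5+(1-p)·8 = p·6+(1-p)·5 ⇒ p(-1) = (1-p)(-3) ⇒ p = 3/4

(p,q) = (3/4, 1/5)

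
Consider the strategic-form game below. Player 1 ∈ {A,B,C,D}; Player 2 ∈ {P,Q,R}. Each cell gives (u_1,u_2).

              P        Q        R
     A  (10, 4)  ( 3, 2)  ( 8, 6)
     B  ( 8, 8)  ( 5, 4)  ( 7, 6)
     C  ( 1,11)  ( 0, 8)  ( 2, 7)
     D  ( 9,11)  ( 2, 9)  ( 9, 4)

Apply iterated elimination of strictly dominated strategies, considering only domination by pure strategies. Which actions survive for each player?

P1 drop C (A beats it: P:10>1 Q:3>0 R:8>2)
P2 drop Q (P beats it: A:4>2 B:8>4 D:11>9)
P1 drop B (A beats it: P:10>8 R:8>7)
P1→{A,D} P2→{P,R}

IESDS → P1:{A,D} P2:{P,R}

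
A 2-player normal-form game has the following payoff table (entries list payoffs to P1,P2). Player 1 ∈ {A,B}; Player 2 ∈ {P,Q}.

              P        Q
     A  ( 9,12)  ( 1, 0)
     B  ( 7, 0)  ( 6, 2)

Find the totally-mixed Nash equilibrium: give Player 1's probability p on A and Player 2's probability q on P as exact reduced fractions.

P1 indiff ⇒ q·9+(1-q)·1 = q·7+(1-q)·6 ⇒ q(2) = (1-q)(5) ⇒ q = 5/7
P2 indiff ⇒ p·12+(1-p)·0 = p·0+(1-p)·2 ⇒ p(12) = (1-p)(2) ⇒ p = 1/7

(p,q) = (1/7, 5/7)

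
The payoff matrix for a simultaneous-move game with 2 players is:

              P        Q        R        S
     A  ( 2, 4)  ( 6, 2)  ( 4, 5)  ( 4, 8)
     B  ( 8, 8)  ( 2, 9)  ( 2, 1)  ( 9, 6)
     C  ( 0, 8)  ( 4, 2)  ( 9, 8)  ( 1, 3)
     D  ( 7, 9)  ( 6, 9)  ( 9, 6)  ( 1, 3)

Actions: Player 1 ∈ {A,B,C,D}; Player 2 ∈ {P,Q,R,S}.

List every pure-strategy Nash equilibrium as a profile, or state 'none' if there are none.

(A,P): not NE [P1→B gives 8>2; P2→S gives 8>4]
(A,Q): not NE [P2→S gives 8>2]
(A,R): not NE [P1→D gives 9>4; P2→S gives 8>5]
(A,S): not NE [P1→B gives 9>4]
(B,P): not NE [P2→Q gives 9>8]
(B,Q): not NE [P1→D gives 6>2]
(B,R): not NE [P1→D gives 9>2; P2→Q gives 9>1]
(B,S): not NE [P2→Q gives 9>6]
(C,P): not NE [P1→B gives 8>0]
(C,Q): not NE [P1→D gives 6>4; P2→R gives 8>2]
(C,R): NE
(C,S): not NE [P1→B gives 9>1; P2→R gives 8>3]
(D,P): not NE [P1→B gives 8>7]
(D,Q): NE
(D,R): not NE [P2→Q gives 9>6]
(D,S): not NE [P1→B gives 9>1; P2→Q gives 9>3]

PSNE = {(C,R), (D,Q)}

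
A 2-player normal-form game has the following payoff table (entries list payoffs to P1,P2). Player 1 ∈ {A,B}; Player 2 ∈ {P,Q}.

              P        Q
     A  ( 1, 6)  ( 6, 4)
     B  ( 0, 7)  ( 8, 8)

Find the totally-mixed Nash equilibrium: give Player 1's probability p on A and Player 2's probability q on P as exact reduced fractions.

P1 indiff ⇒ q·1+(1-q)·6 = q·0+(1-q)·8 ⇒ q(1) = (1-q)(2) ⇒ q = 2/3
P2 indiff ⇒ p·6+(1-p)·7 = p·4+(1-p)·8 ⇒ p(2) = (1-p)(1) ⇒ p = 1/3

(p,q) = (1/3, 2/3)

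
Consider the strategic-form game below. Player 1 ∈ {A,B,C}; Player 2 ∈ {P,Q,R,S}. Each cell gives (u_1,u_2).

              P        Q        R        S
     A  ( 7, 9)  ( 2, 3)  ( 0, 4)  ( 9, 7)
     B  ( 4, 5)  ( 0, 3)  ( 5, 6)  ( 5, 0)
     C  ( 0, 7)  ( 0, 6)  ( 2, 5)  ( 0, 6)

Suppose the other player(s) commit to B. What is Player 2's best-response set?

P2 best: {R}

u_2(P vs B) = 5
u_2(Q vs B) = 3
u_2(R vs B) = 6
u_2(S vs B) = 0
max payoff 6 at {R}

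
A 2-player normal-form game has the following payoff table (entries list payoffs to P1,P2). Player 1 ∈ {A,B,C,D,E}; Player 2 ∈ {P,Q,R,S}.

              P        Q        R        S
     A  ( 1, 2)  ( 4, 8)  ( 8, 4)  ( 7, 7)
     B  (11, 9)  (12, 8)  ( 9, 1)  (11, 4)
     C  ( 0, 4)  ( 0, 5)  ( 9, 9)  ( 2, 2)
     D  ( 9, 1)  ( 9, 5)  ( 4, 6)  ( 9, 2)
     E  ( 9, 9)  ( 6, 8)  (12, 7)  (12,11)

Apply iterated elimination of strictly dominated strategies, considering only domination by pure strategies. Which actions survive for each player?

Remaining: P1:{B,E} P2:{P,S}

P1 drop A (B beats it: P:11>1 Q:12>4 R:9>8 S:11>7)
P1 drop C (E beats it: P:9>0 Q:6>0 R:12>9 S:12>2)
P1 drop D (B beats it: P:11>9 Q:12>9 R:9>4 S:11>9)
P2 drop Q (P beats it: B:9>8 E:9>8)
P2 drop R (P beats it: B:9>1 E:9>7)
P1→{B,E} P2→{P,S}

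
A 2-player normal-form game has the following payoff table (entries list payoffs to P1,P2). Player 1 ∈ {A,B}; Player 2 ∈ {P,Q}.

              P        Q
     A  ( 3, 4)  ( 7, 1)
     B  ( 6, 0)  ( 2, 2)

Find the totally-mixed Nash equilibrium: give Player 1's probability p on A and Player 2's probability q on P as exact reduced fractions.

P1 indiff ⇒ q·3+(1-q)·7 = q·6+(1-q)·2 ⇒ q(-3) = (1-q)(-5) ⇒ q = 5/8
P2 indiff ⇒ p·4+(1-p)·0 = p·1+(1-p)·2 ⇒ p(3) = (1-p)(2) ⇒ p = 2/5

p=2/5, q=5/8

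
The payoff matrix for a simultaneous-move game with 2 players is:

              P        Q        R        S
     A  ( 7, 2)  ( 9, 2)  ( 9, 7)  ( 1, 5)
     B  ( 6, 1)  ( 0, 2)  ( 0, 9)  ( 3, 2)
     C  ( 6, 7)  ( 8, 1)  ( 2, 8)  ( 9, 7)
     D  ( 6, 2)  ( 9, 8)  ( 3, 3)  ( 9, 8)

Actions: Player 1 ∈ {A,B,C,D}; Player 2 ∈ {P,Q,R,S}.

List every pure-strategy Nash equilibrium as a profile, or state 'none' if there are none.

(A,P): not NE [P2→R gives 7>2]
(A,Q): not NE [P2→R gives 7>2]
(A,R): NE
(A,S): not NE [P1→D gives 9>1; P2→R gives 7>5]
(B,P): not NE [P1→A gives 7>6; P2→R gives 9>1]
(B,Q): not NE [P1→D gives 9>0; P2→R gives 9>2]
(B,R): not NE [P1→A gives 9>0]
(B,S): not NE [P1→D gives 9>3; P2→R gives 9>2]
(C,P): not NE [P1→A gives 7>6; P2→R gives 8>7]
(C,Q): not NE [P1→D gives 9>8; P2→R gives 8>1]
(C,R): not NE [P1→A gives 9>2]
(C,S): not NE [P2→R gives 8>7]
(D,P): not NE [P1→A gives 7>6; P2→S gives 8>2]
(D,Q): NE
(D,R): not NE [P1→A gives 9>3; P2→S gives 8>3]
(D,S): NE

NE set: (A,R), (D,Q), (D,S)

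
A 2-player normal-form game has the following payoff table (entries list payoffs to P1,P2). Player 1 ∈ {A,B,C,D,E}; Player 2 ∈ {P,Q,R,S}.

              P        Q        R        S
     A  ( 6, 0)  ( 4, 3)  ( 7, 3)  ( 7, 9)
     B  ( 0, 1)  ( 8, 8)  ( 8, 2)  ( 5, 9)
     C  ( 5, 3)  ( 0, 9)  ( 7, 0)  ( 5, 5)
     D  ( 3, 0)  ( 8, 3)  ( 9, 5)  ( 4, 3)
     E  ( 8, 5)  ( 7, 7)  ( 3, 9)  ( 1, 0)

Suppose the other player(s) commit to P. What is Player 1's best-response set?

P1 best: {E}

u_1(A vs P) = 6
u_1(B vs P) = 0
u_1(C vs P) = 5
u_1(D vs P) = 3
u_1(E vs P) = 8
max payoff 8 at {E}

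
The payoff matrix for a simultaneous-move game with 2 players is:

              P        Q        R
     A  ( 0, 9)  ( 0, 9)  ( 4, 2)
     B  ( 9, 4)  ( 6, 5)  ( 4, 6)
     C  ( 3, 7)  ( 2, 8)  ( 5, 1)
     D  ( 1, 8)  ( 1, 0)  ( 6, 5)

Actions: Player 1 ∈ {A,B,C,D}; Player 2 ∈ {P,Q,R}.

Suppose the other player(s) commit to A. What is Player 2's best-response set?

argmax u_2 = {P,Q}

u_2(P vs A) = 9
u_2(Q vs A) = 9
u_2(R vs A) = 2
max payoff 9 at {P,Q}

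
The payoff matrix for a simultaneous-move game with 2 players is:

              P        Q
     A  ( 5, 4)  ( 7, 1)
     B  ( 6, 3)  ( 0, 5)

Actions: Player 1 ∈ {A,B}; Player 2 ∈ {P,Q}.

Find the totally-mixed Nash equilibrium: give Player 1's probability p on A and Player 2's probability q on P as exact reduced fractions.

P1 indiff ⇒ q·5+(1-q)·7 = q·6+(1-q)·0 ⇒ q(-1) = (1-q)(-7) ⇒ q = 7/8
P2 indiff ⇒ p·4+(1-p)·3 = p·1+(1-p)·5 ⇒ p(3) = (1-p)(2) ⇒ p = 2/5

p=2/5, q=7/8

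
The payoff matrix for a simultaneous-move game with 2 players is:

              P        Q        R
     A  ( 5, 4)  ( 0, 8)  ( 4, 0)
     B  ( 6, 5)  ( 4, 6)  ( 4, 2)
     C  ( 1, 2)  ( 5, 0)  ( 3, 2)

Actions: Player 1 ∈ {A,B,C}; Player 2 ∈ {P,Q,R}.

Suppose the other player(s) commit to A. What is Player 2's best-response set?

P2 best: {Q}

u_2(P vs A) = 4
u_2(Q vs A) = 8
u_2(R vs A) = 0
max payoff 8 at {Q}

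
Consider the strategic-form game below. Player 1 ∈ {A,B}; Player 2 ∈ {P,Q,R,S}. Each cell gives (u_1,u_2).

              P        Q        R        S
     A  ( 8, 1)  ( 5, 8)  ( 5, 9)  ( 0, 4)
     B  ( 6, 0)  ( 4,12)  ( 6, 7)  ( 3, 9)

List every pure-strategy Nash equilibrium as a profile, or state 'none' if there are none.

No pure NE.

(A,P): not NE [P2→R gives 9>1]
(A,Q): not NE [P2→R gives 9>8]
(A,R): not NE [P1→B gives 6>5]
(A,S): not NE [P1→B gives 3>0; P2→R gives 9>4]
(B,P): not NE [P1→A gives 8>6; P2→Q gives 12>0]
(B,Q): not NE [P1→A gives 5>4]
(B,R): not NE [P2→Q gives 12>7]
(B,S): not NE [P2→Q gives 12>9]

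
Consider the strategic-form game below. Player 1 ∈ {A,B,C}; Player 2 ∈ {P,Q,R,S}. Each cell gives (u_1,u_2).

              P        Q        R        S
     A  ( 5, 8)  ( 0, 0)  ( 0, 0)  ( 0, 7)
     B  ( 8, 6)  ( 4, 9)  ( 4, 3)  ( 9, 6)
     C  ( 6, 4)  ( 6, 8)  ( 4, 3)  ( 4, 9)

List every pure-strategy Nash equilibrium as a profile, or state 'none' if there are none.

No pure NE.

(A,P): not NE [P1→B gives 8>5]
(A,Q): not NE [P1→C gives 6>0; P2→P gives 8>0]
(A,R): not NE [P1→C gives 4>0; P2→P gives 8>0]
(A,S): not NE [P1→B gives 9>0; P2→P gives 8>7]
(B,P): not NE [P2→Q gives 9>6]
(B,Q): not NE [P1→C gives 6>4]
(B,R): not NE [P2→Q gives 9>3]
(B,S): not NE [P2→Q gives 9>6]
(C,P): not NE [P1→B gives 8>6; P2→S gives 9>4]
(C,Q): not NE [P2→S gives 9>8]
(C,R): not NE [P2→S gives 9>3]
(C,S): not NE [P1→B gives 9>4]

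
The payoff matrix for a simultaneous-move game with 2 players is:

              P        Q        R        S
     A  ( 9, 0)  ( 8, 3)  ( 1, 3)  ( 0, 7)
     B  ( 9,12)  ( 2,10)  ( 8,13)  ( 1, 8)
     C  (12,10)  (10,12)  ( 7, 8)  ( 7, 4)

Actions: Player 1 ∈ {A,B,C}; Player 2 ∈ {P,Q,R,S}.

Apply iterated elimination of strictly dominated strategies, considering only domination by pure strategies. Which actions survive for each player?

P1 drop A (C beats it: P:12>9 Q:10>8 R:7>1 S:7>0)
P2 drop S (P beats it: B:12>8 C:10>4)
P1→{B,C} P2→{P,Q,R}

IESDS → P1:{B,C} P2:{P,Q,R}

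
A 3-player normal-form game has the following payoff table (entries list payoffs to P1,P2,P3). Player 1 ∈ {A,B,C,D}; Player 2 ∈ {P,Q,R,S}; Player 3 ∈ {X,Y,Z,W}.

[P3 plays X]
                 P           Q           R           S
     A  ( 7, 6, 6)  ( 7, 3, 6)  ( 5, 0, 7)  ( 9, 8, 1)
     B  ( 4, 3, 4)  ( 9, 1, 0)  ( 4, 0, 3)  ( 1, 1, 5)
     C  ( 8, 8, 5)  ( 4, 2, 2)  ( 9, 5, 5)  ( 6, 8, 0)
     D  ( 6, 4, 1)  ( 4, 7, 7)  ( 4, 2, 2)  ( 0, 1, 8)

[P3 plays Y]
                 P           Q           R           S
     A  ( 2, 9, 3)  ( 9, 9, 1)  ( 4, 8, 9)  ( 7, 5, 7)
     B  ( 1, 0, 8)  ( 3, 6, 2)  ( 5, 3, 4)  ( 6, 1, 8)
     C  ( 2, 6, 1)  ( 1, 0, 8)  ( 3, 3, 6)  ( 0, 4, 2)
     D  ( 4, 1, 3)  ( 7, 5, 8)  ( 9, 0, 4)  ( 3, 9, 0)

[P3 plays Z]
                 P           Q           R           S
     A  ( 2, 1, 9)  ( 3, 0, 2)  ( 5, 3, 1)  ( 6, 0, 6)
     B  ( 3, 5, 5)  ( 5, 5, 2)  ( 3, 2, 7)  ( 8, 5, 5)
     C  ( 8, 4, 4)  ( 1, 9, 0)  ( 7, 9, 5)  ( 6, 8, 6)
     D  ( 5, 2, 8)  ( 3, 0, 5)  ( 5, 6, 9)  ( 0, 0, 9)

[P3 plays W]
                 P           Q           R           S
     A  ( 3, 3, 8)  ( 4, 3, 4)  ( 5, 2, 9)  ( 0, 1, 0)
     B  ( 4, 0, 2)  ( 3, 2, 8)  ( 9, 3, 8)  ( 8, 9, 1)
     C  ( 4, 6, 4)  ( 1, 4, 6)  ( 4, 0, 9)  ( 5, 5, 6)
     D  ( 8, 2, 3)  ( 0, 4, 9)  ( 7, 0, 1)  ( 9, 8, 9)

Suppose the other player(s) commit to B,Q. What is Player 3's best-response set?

u_3(X vs B,Q) = 0
u_3(Y vs B,Q) = 2
u_3(Z vs B,Q) = 2
u_3(W vs B,Q) = 8
max payoff 8 at {W}

P3 best: {W}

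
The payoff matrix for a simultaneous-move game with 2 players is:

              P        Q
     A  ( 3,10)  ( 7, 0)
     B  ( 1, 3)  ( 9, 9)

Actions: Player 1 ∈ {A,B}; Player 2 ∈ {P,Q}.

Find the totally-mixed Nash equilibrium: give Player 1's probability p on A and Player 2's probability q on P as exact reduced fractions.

P1 indiff ⇒ q·3+(1-q)·7 = q·1+(1-q)·9 ⇒ q(2) = (1-q)(2) ⇒ q = 1/2
P2 indiff ⇒ p·10+(1-p)·3 = p·0+(1-p)·9 ⇒ p(10) = (1-p)(6) ⇒ p = 3/8

p=3/8, q=1/2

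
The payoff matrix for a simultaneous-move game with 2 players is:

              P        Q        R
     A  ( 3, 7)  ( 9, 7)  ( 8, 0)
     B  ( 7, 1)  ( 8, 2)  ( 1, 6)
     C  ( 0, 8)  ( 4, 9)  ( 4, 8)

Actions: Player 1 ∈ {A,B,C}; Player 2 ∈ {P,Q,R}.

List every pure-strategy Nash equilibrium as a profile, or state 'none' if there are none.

NE set: (A,Q)

(A,P): not NE [P1→B gives 7>3]
(A,Q): NE
(A,R): not NE [P2→Q gives 7>0]
(B,P): not NE [P2→R gives 6>1]
(B,Q): not NE [P1→A gives 9>8; P2→R gives 6>2]
(B,R): not NE [P1→A gives 8>1]
(C,P): not NE [P1→B gives 7>0; P2→Q gives 9>8]
(C,Q): not NE [P1→A gives 9>4]
(C,R): not NE [P1→A gives 8>4; P2→Q gives 9>8]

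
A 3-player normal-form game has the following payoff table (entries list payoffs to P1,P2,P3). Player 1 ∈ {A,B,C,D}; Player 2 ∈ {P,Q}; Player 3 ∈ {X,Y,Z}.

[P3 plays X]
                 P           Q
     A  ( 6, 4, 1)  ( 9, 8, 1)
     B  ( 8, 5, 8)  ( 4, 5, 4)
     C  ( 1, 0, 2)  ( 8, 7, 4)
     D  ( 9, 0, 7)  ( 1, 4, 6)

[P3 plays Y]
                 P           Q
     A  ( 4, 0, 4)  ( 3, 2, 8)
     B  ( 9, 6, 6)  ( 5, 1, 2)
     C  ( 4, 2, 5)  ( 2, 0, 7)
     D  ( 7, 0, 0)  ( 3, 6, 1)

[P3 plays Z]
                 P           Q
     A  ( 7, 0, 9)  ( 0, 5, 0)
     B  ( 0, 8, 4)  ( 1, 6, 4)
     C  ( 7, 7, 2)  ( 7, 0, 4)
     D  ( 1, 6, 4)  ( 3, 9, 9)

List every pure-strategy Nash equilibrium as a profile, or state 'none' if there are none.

(A,P,X): not NE [P1→D gives 9>6; P2→Q gives 8>4; P3→Z gives 9>1]
(A,P,Y): not NE [P1→B gives 9>4; P2→Q gives 2>0; P3→Z gives 9>4]
(A,P,Z): not NE [P2→Q gives 5>0]
(A,Q,X): not NE [P3→Y gives 8>1]
(A,Q,Y): not NE [P1→B gives 5>3]
(A,Q,Z): not NE [P1→C gives 7>0; P3→Y gives 8>0]
(B,P,X): not NE [P1→D gives 9>8]
(B,P,Y): not NE [P3→X gives 8>6]
(B,P,Z): not NE [P1→C gives 7>0; P3→X gives 8>4]
(B,Q,X): not NE [P1→A gives 9>4]
(B,Q,Y): not NE [P2→P gives 6>1; P3→Z gives 4>2]
(B,Q,Z): not NE [P1→C gives 7>1; P2→P gives 8>6]
(C,P,X): not NE [P1→D gives 9>1; P2→Q gives 7>0; P3→Y gives 5>2]
(C,P,Y): not NE [P1→B gives 9>4]
(C,P,Z): not NE [P3→Y gives 5>2]
(C,Q,X): not NE [P1→A gives 9>8; P3→Y gives 7>4]
(C,Q,Y): not NE [P1→B gives 5>2; P2→P gives 2>0]
(C,Q,Z): not NE [P2→P gives 7>0; P3→Y gives 7>4]
(D,P,X): not NE [P2→Q gives 4>0]
(D,P,Y): not NE [P1→B gives 9>7; P2→Q gives 6>0; P3→X gives 7>0]
(D,P,Z): not NE [P1→C gives 7>1; P2→Q gives 9>6; P3→X gives 7>4]
(D,Q,X): not NE [P1→A gives 9>1; P3→Z gives 9>6]
(D,Q,Y): not NE [P1→B gives 5>3; P3→Z gives 9>1]
(D,Q,Z): not NE [P1→C gives 7>3]

No pure NE.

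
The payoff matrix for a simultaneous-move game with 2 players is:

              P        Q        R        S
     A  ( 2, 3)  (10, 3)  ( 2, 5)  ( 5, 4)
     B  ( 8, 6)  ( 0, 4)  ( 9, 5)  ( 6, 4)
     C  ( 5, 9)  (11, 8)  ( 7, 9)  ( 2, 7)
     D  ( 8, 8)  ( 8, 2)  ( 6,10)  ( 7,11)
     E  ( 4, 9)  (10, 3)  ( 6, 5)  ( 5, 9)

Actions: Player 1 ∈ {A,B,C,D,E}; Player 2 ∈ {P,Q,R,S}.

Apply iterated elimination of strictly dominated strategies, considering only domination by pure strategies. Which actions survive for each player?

P2 drop Q (R beats it: A:5>3 B:5>4 C:9>8 D:10>2 E:5>3)
P1 drop A (B beats it: P:8>2 R:9>2 S:6>5)
P1 drop C (B beats it: P:8>5 R:9>7 S:6>2)
P1 drop E (B beats it: P:8>4 R:9>6 S:6>5)
P1→{B,D} P2→{P,R,S}

Survivors P1:{B,D} P2:{P,R,S}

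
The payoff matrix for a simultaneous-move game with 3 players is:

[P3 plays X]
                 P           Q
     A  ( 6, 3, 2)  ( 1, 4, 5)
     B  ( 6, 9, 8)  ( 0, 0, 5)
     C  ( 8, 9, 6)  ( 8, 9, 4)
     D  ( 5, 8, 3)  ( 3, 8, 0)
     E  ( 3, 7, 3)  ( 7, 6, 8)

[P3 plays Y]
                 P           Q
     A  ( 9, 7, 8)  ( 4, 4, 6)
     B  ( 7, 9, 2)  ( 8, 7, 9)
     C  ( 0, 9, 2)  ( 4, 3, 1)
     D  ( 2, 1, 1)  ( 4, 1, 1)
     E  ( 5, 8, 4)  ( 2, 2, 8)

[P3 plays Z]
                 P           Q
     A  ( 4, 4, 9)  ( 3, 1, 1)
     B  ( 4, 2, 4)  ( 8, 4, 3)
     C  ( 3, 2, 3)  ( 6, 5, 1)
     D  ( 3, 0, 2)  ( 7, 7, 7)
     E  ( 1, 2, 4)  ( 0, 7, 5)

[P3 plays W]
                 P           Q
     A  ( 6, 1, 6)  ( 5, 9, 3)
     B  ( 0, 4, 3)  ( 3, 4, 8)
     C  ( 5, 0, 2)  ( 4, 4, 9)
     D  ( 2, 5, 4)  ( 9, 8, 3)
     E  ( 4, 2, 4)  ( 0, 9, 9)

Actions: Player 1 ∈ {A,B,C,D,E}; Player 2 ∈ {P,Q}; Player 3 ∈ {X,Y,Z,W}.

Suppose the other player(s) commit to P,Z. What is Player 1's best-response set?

argmax u_1 = {A,B}

u_1(A vs P,Z) = 4
u_1(B vs P,Z) = 4
u_1(C vs P,Z) = 3
u_1(D vs P,Z) = 3
u_1(E vs P,Z) = 1
max payoff 4 at {A,B}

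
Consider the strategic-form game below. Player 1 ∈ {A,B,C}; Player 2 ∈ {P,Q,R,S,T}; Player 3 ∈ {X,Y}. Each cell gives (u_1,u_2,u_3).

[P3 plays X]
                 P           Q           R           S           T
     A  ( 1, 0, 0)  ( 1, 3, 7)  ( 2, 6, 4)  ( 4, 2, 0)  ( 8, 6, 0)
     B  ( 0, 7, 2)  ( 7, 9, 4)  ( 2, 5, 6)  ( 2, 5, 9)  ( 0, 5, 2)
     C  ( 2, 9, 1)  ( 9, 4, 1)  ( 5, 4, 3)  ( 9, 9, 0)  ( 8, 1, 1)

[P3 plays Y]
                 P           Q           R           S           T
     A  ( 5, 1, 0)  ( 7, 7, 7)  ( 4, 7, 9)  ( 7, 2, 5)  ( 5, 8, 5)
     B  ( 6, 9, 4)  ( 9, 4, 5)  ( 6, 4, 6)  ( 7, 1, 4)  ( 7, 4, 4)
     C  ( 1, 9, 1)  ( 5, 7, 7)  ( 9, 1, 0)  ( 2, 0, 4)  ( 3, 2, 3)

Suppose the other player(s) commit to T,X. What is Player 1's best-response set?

P1 best: {A,C}

u_1(A vs T,X) = 8
u_1(B vs T,X) = 0
u_1(C vs T,X) = 8
max payoff 8 at {A,C}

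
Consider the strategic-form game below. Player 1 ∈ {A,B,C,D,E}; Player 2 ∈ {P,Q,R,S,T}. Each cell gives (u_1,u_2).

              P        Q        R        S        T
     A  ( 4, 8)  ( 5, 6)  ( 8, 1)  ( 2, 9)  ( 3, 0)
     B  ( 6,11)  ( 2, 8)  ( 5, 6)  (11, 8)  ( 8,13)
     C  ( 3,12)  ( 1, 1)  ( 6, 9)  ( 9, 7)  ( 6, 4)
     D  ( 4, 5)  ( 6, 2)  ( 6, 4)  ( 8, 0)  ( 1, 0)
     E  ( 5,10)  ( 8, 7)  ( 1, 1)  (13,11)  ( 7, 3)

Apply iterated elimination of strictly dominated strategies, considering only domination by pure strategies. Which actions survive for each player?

P2 drop Q (P beats it: A:8>6 B:11>8 C:12>1 D:5>2 E:10>7)
P2 drop R (P beats it: A:8>1 B:11>6 C:12>9 D:5>4 E:10>1)
P1 drop A (B beats it: P:6>4 S:11>2 T:8>3)
P1 drop C (B beats it: P:6>3 S:11>9 T:8>6)
P1 drop D (B beats it: P:6>4 S:11>8 T:8>1)
P1→{B,E} P2→{P,S,T}

Remaining: P1:{B,E} P2:{P,S,T}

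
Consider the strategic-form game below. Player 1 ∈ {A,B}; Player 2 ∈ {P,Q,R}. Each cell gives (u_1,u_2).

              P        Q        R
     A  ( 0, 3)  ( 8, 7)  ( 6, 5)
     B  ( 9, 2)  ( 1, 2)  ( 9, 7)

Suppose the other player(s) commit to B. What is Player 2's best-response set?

u_2(P vs B) = 2
u_2(Q vs B) = 2
u_2(R vs B) = 7
max payoff 7 at {R}

BR_2 = {R}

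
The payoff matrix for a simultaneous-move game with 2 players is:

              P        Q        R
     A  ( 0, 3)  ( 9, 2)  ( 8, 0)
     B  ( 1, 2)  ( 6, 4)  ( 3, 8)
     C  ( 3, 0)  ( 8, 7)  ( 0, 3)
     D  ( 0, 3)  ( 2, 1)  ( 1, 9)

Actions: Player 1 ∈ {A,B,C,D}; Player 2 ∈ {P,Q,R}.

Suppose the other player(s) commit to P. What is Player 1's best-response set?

argmax u_1 = {C}

u_1(A vs P) = 0
u_1(B vs P) = 1
u_1(C vs P) = 3
u_1(D vs P) = 0
max payoff 3 at {C}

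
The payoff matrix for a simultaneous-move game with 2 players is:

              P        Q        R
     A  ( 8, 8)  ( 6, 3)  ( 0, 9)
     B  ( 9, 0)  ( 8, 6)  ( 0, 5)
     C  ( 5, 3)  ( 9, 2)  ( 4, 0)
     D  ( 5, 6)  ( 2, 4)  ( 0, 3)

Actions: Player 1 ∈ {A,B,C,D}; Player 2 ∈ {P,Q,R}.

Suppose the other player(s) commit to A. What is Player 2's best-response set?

u_2(P vs A) = 8
u_2(Q vs A) = 3
u_2(R vs A) = 9
max payoff 9 at {R}

BR_2 = {R}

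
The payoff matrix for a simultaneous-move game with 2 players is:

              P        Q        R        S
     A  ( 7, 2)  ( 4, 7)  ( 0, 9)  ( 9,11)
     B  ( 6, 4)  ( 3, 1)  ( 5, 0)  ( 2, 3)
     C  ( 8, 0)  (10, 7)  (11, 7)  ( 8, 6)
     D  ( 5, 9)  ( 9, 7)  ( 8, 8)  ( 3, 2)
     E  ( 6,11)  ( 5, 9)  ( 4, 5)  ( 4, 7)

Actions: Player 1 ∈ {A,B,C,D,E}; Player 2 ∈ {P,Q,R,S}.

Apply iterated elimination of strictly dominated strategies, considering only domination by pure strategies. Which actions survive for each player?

P1 drop B (C beats it: P:8>6 Q:10>3 R:11>5 S:8>2)
P1 drop D (C beats it: P:8>5 Q:10>9 R:11>8 S:8>3)
P1 drop E (C beats it: P:8>6 Q:10>5 R:11>4 S:8>4)
P2 drop P (Q beats it: A:7>2 C:7>0)
P1→{A,C} P2→{Q,R,S}

IESDS → P1:{A,C} P2:{Q,R,S}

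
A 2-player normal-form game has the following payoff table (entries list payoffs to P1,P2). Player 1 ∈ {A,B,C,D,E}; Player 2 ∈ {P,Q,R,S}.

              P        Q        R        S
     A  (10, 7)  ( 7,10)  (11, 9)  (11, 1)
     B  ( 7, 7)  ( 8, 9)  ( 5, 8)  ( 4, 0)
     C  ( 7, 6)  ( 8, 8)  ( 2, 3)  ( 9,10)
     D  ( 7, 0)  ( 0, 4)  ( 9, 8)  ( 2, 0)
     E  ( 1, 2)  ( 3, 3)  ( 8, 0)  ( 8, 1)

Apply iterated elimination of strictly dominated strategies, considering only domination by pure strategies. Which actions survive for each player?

P1 drop D (A beats it: P:10>7 Q:7>0 R:11>9 S:11>2)
P1 drop E (A beats it: P:10>1 Q:7>3 R:11>8 S:11>8)
P2 drop P (Q beats it: A:10>7 B:9>7 C:8>6)
P2 drop R (Q beats it: A:10>9 B:9>8 C:8>3)
P1→{A,B,C} P2→{Q,S}

Survivors P1:{A,B,C} P2:{Q,S}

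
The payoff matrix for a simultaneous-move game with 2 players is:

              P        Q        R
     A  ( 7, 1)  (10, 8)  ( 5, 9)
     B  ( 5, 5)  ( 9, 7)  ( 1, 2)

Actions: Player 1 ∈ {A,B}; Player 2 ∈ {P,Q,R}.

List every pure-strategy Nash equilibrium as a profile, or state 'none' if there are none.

(A,P): not NE [P2→R gives 9>1]
(A,Q): not NE [P2→R gives 9>8]
(A,R): NE
(B,P): not NE [P1→A gives 7>5; P2→Q gives 7>5]
(B,Q): not NE [P1→A gives 10>9]
(B,R): not NE [P1→A gives 5>1; P2→Q gives 7>2]

PSNE = {(A,R)}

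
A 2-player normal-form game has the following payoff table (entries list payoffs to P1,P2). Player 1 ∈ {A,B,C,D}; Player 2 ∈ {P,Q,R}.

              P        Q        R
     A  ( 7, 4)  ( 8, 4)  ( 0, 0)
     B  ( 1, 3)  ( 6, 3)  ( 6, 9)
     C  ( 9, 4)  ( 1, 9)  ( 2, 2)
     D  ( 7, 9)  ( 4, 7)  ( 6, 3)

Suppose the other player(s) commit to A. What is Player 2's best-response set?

argmax u_2 = {P,Q}

u_2(P vs A) = 4
u_2(Q vs A) = 4
u_2(R vs A) = 0
max payoff 4 at {P,Q}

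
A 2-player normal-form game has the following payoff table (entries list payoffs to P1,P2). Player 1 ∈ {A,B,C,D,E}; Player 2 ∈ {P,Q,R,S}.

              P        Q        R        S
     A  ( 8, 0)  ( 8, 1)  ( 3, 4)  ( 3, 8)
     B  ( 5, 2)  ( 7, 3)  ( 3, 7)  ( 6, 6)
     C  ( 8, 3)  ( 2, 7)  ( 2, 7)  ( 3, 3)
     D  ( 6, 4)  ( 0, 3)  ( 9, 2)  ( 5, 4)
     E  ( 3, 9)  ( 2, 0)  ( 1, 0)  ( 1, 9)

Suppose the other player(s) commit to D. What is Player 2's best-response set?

u_2(P vs D) = 4
u_2(Q vs D) = 3
u_2(R vs D) = 2
u_2(S vs D) = 4
max payoff 4 at {P,S}

argmax u_2 = {P,S}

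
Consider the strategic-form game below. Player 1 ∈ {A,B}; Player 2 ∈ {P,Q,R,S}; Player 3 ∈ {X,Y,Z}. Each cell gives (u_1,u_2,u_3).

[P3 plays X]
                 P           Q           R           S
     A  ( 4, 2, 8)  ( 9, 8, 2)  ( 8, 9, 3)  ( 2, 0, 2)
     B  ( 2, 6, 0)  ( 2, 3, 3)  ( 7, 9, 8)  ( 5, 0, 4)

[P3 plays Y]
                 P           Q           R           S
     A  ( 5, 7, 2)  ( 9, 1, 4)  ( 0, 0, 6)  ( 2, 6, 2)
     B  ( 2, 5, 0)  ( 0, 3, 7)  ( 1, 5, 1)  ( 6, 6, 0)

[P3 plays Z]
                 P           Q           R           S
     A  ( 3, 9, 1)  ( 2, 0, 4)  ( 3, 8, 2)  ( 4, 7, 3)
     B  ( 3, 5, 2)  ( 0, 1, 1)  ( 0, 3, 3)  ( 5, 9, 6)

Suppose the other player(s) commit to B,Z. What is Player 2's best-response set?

P2 best: {S}

u_2(P vs B,Z) = 5
u_2(Q vs B,Z) = 1
u_2(R vs B,Z) = 3
u_2(S vs B,Z) = 9
max payoff 9 at {S}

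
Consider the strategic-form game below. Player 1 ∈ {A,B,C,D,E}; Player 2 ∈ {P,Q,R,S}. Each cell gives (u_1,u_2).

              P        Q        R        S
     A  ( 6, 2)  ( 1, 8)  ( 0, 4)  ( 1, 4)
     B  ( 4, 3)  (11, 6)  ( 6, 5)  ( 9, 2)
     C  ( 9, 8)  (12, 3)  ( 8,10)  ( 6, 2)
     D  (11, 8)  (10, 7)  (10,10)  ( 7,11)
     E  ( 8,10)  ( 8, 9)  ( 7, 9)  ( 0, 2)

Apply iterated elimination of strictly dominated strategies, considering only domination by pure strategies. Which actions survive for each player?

Remaining: P1:{B,C,D} P2:{Q,R,S}

P1 drop A (C beats it: P:9>6 Q:12>1 R:8>0 S:6>1)
P1 drop E (C beats it: P:9>8 Q:12>8 R:8>7 S:6>0)
P2 drop P (R beats it: B:5>3 C:10>8 D:10>8)
P1→{B,C,D} P2→{Q,R,S}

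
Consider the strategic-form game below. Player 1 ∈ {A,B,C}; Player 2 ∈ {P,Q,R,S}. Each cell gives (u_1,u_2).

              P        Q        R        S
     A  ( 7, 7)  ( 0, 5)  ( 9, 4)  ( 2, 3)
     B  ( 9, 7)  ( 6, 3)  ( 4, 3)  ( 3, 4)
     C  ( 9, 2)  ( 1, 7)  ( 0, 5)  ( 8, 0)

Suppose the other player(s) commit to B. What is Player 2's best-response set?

u_2(P vs B) = 7
u_2(Q vs B) = 3
u_2(R vs B) = 3
u_2(S vs B) = 4
max payoff 7 at {P}

P2 best: {P}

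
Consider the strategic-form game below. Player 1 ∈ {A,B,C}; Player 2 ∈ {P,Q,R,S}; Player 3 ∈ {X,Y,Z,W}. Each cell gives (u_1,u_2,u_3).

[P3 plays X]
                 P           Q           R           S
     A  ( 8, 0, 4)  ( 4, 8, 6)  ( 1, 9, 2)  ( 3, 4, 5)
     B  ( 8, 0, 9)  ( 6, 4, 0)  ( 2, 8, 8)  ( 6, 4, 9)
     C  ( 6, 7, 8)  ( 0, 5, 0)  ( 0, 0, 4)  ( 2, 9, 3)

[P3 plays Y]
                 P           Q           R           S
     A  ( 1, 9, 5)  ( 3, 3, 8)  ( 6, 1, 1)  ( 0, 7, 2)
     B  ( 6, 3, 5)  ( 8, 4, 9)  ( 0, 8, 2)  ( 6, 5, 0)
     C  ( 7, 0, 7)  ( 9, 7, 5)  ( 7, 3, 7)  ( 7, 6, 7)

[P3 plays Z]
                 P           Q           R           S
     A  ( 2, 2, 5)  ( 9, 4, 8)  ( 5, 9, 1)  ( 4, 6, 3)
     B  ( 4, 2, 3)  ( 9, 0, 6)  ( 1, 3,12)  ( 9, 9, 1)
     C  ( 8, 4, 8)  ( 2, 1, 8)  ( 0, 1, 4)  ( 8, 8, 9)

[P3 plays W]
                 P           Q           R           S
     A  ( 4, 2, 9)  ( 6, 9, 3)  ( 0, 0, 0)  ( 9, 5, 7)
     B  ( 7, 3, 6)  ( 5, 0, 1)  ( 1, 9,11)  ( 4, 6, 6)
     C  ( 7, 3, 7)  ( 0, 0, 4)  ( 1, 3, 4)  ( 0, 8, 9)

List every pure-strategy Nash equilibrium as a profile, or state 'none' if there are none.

(A,P,X): not NE [P2→R gives 9>0; P3→W gives 9>4]
(A,P,Y): not NE [P1→C gives 7>1; P3→W gives 9>5]
(A,P,Z): not NE [P1→C gives 8>2; P2→R gives 9>2; P3→W gives 9>5]
(A,P,W): not NE [P1→C gives 7>4; P2→Q gives 9>2]
(A,Q,X): not NE [P1→B gives 6>4; P2→R gives 9>8; P3→Z gives 8>6]
(A,Q,Y): not NE [P1→C gives 9>3; P2→P gives 9>3]
(A,Q,Z): not NE [P2→R gives 9>4]
(A,Q,W): not NE [P3→Z gives 8>3]
(A,R,X): not NE [P1→B gives 2>1]
(A,R,Y): not NE [P1→C gives 7>6; P2→P gives 9>1; P3→X gives 2>1]
(A,R,Z): not NE [P3→X gives 2>1]
(A,R,W): not NE [P1→C gives 1>0; P2→Q gives 9>0; P3→X gives 2>0]
(A,S,X): not NE [P1→B gives 6>3; P2→R gives 9>4; P3→W gives 7>5]
(A,S,Y): not NE [P1→C gives 7>0; P2→P gives 9>7; P3→W gives 7>2]
(A,S,Z): not NE [P1→B gives 9>4; P2→R gives 9>6; P3→W gives 7>3]
(A,S,W): not NE [P2→Q gives 9>5]
(B,P,X): not NE [P2→R gives 8>0]
(B,P,Y): not NE [P1→C gives 7>6; P2→R gives 8>3; P3→X gives 9>5]
(B,P,Z): not NE [P1→C gives 8>4; P2→S gives 9>2; P3→X gives 9>3]
(B,P,W): not NE [P2→R gives 9>3; P3→X gives 9>6]
(B,Q,X): not NE [P2→R gives 8>4; P3→Y gives 9>0]
(B,Q,Y): not NE [P1→C gives 9>8; P2→R gives 8>4]
(B,Q,Z): not NE [P2→S gives 9>0; P3→Y gives 9>6]
(B,Q,W): not NE [P1→A gives 6>5; P2→R gives 9>0; P3→Y gives 9>1]
(B,R,X): not NE [P3→Z gives 12>8]
(B,R,Y): not NE [P1→C gives 7>0; P3→Z gives 12>2]
(B,R,Z): not NE [P1→A gives 5>1; P2→S gives 9>3]
(B,R,W): not NE [P3→Z gives 12>11]
(B,S,X): not NE [P2→R gives 8>4]
(B,S,Y): not NE [P1→C gives 7>6; P2→R gives 8>5; P3→X gives 9>0]
(B,S,Z): not NE [P3→X gives 9>1]
(B,S,W): not NE [P1→A gives 9>4; P2→R gives 9>6; P3→X gives 9>6]
(C,P,X): not NE [P1→B gives 8>6; P2→S gives 9>7]
(C,P,Y): not NE [P2→Q gives 7>0; P3→Z gives 8>7]
(C,P,Z): not NE [P2→S gives 8>4]
(C,P,W): not NE [P2→S gives 8>3; P3→Z gives 8>7]
(C,Q,X): not NE [P1→B gives 6>0; P2→S gives 9>5; P3→Z gives 8>0]
(C,Q,Y): not NE [P3→Z gives 8>5]
(C,Q,Z): not NE [P1→B gives 9>2; P2→S gives 8>1]
(C,Q,W): not NE [P1→A gives 6>0; P2→S gives 8>0; P3→Z gives 8>4]
(C,R,X): not NE [P1→B gives 2>0; P2→S gives 9>0; P3→Y gives 7>4]
(C,R,Y): not NE [P2→Q gives 7>3]
(C,R,Z): not NE [P1→A gives 5>0; P2→S gives 8>1; P3→Y gives 7>4]
(C,R,W): not NE [P2→S gives 8>3; P3→Y gives 7>4]
(C,S,X): not NE [P1→B gives 6>2; P3→W gives 9>3]
(C,S,Y): not NE [P2→Q gives 7>6; P3→W gives 9>7]
(C,S,Z): not NE [P1→B gives 9>8]
(C,S,W): not NE [P1→A gives 9>0]

Equilibria: none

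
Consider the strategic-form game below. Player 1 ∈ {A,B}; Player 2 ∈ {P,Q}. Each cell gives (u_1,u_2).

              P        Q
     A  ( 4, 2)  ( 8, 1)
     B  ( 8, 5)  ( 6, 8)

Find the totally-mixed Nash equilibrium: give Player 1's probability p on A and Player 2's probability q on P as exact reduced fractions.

P1 indiff ⇒ q·4+(1-q)·8 = q·8+(1-q)·6 ⇒ q(-4) = (1-q)(-2) ⇒ q = 1/3
P2 indiff ⇒ p·2+(1-p)·5 = p·1+(1-p)·8 ⇒ p(1) = (1-p)(3) ⇒ p = 3/4

(p,q) = (3/4, 1/3)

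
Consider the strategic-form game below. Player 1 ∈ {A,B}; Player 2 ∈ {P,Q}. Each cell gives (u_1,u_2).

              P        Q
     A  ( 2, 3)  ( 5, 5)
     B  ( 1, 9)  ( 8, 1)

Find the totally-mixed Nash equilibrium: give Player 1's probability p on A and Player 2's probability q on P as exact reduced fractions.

P1 indiff ⇒ q·2+(1-q)·5 = q·1+(1-q)·8 ⇒ q(1) = (1-q)(3) ⇒ q = 3/4
P2 indiff ⇒ p·3+(1-p)·9 = p·5+(1-p)·1 ⇒ p(-2) = (1-p)(-8) ⇒ p = 4/5

(p,q) = (4/5, 3/4)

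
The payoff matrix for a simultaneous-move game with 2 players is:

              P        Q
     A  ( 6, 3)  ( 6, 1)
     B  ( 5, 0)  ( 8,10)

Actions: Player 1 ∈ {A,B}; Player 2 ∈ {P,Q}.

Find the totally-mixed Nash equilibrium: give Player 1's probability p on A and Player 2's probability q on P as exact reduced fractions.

P1 indiff ⇒ q·6+(1-q)·6 = q·5+(1-q)·8 ⇒ q(1) = (1-q)(2) ⇒ q = 2/3
P2 indiff ⇒ p·3+(1-p)·0 = p·1+(1-p)·10 ⇒ p(2) = (1-p)(10) ⇒ p = 5/6

P1 mixes 5/6 on A; P2 mixes 2/3 on P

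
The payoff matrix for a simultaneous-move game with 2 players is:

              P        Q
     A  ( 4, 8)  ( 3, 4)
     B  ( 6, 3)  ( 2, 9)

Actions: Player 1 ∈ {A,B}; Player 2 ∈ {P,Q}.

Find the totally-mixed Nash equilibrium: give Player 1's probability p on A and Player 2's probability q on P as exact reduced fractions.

P1 indiff ⇒ q·4+(1-q)·3 = q·6+(1-q)·2 ⇒ q(-2) = (1-q)(-1) ⇒ q = 1/3
P2 indiff ⇒ p·8+(1-p)·3 = p·4+(1-p)·9 ⇒ p(4) = (1-p)(6) ⇒ p = 3/5

P1 mixes 3/5 on A; P2 mixes 1/3 on P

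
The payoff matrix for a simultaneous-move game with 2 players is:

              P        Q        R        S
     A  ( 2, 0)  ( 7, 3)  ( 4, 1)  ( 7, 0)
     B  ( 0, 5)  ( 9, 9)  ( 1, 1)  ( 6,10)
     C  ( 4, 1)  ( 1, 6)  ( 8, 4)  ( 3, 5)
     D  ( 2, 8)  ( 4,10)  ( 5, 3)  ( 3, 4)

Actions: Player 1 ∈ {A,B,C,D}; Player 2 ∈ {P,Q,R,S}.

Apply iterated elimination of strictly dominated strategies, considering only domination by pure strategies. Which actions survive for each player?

Remaining: P1:{A,B} P2:{Q,S}

P2 drop P (Q beats it: A:3>0 B:9>5 C:6>1 D:10>8)
P2 drop R (Q beats it: A:3>1 B:9>1 C:6>4 D:10>3)
P1 drop C (A beats it: Q:7>1 S:7>3)
P1 drop D (A beats it: Q:7>4 S:7>3)
P1→{A,B} P2→{Q,S}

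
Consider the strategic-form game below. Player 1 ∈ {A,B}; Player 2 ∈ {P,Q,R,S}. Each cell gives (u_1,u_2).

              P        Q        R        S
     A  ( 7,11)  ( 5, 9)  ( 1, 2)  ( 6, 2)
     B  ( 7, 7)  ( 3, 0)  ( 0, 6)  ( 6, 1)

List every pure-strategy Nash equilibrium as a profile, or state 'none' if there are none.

PSNE = {(A,P), (B,P)}

(A,P): NE
(A,Q): not NE [P2→P gives 11>9]
(A,R): not NE [P2→P gives 11>2]
(A,S): not NE [P2→P gives 11>2]
(B,P): NE
(B,Q): not NE [P1→A gives 5>3; P2→P gives 7>0]
(B,R): not NE [P1→A gives 1>0; P2→P gives 7>6]
(B,S): not NE [P2→P gives 7>1]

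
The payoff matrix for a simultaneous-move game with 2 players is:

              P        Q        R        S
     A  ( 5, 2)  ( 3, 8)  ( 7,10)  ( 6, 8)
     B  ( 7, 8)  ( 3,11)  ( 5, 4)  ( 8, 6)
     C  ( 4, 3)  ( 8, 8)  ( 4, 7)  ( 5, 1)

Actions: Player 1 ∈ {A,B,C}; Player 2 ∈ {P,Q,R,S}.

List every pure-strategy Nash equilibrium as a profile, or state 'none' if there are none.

(A,P): not NE [P1→B gives 7>5; P2→R gives 10>2]
(A,Q): not NE [P1→C gives 8>3; P2→R gives 10>8]
(A,R): NE
(A,S): not NE [P1→B gives 8>6; P2→R gives 10>8]
(B,P): not NE [P2→Q gives 11>8]
(B,Q): not NE [P1→C gives 8>3]
(B,R): not NE [P1→A gives 7>5; P2→Q gives 11>4]
(B,S): not NE [P2→Q gives 11>6]
(C,P): not NE [P1→B gives 7>4; P2→Q gives 8>3]
(C,Q): NE
(C,R): not NE [P1→A gives 7>4; P2→Q gives 8>7]
(C,S): not NE [P1→B gives 8>5; P2→Q gives 8>1]

NE set: (A,R), (C,Q)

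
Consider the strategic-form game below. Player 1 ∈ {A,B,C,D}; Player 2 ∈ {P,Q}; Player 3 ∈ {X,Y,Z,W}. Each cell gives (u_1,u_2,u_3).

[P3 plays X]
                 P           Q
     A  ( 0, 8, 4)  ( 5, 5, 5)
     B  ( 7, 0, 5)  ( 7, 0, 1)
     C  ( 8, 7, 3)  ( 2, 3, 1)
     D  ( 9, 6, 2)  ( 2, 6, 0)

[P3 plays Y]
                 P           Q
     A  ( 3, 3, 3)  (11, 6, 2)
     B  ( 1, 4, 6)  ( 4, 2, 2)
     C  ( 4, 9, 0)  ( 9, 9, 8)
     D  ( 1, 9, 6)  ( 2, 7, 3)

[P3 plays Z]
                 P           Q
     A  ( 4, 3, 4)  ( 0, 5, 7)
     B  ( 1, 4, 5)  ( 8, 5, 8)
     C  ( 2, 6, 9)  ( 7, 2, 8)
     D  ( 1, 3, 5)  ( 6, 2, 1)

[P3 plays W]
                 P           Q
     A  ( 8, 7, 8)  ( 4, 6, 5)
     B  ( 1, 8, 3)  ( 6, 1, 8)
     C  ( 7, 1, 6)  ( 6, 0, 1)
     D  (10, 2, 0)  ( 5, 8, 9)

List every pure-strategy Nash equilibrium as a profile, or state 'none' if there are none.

PSNE = {(B,Q,Z)}

(A,P,X): not NE [P1→D gives 9>0; P3→W gives 8>4]
(A,P,Y): not NE [P1→C gives 4>3; P2→Q gives 6>3; P3→W gives 8>3]
(A,P,Z): not NE [P2→Q gives 5>3; P3→W gives 8>4]
(A,P,W): not NE [P1→D gives 10>8]
(A,Q,X): not NE [P1→B gives 7>5; P2→P gives 8>5; P3→Z gives 7>5]
(A,Q,Y): not NE [P3→Z gives 7>2]
(A,Q,Z): not NE [P1→B gives 8>0]
(A,Q,W): not NE [P1→C gives 6>4; P2→P gives 7>6; P3→Z gives 7>5]
(B,P,X): not NE [P1→D gives 9>7; P3→Y gives 6>5]
(B,P,Y): not NE [P1→C gives 4>1]
(B,P,Z): not NE [P1→A gives 4>1; P2→Q gives 5>4; P3→Y gives 6>5]
(B,P,W): not NE [P1→D gives 10>1; P3→Y gives 6>3]
(B,Q,X): not NE [P3→W gives 8>1]
(B,Q,Y): not NE [P1→A gives 11>4; P2→P gives 4>2; P3→W gives 8>2]
(B,Q,Z): NE
(B,Q,W): not NE [P2→P gives 8>1]
(C,P,X): not NE [P1→D gives 9>8; P3→Z gives 9>3]
(C,P,Y): not NE [P3→Z gives 9>0]
(C,P,Z): not NE [P1→A gives 4>2]
(C,P,W): not NE [P1→D gives 10>7; P3→Z gives 9>6]
(C,Q,X): not NE [P1→B gives 7>2; P2→P gives 7>3; P3→Z gives 8>1]
(C,Q,Y): not NE [P1→A gives 11>9]
(C,Q,Z): not NE [P1→B gives 8>7; P2→P gives 6>2]
(C,Q,W): not NE [P2→P gives 1>0; P3→Z gives 8>1]
(D,P,X): not NE [P3→Y gives 6>2]
(D,P,Y): not NE [P1→C gives 4>1]
(D,P,Z): not NE [P1→A gives 4>1; P3→Y gives 6>5]
(D,P,W): not NE [P2→Q gives 8>2; P3→Y gives 6>0]
(D,Q,X): not NE [P1→B gives 7>2; P3→W gives 9>0]
(D,Q,Y): not NE [P1→A gives 11>2; P2→P gives 9>7; P3→W gives 9>3]
(D,Q,Z): not NE [P1→B gives 8>6; P2→P gives 3>2; P3→W gives 9>1]
(D,Q,W): not NE [P1→C gives 6>5]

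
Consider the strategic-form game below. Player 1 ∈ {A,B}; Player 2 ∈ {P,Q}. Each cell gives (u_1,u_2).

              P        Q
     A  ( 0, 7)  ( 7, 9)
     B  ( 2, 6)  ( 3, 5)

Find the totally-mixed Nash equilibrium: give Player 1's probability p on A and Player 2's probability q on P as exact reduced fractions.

(p,q) = (1/3, 2/3)

P1 indiff ⇒ q·0+(1-q)·7 = q·2+(1-q)·3 ⇒ q(-2) = (1-q)(-4) ⇒ q = 2/3
P2 indiff ⇒ p·7+(1-p)·6 = p·9+(1-p)·5 ⇒ p(-2) = (1-p)(-1) ⇒ p = 1/3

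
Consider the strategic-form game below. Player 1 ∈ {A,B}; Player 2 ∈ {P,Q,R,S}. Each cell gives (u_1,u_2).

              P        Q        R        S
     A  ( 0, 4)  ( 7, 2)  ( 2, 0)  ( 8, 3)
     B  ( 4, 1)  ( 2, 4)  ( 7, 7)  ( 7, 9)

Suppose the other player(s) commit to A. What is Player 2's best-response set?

u_2(P vs A) = 4
u_2(Q vs A) = 2
u_2(R vs A) = 0
u_2(S vs A) = 3
max payoff 4 at {P}

P2 best: {P}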